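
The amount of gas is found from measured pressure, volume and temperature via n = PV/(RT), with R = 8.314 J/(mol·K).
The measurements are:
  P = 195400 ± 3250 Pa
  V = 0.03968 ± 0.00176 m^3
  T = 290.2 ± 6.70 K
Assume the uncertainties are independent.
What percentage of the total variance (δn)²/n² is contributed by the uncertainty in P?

(δn/n)² = (1·δP/P)² + (1·δV/V)² + (-1·δT/T)²
  P term: (1×0.0166)² = 0.000277
  V term: (1×0.0444)² = 0.00197
  T term: (-1×0.0231)² = 0.000533
Total = 0.00278. Share from P = 0.000277/0.00278 = 0.0996.

9.96%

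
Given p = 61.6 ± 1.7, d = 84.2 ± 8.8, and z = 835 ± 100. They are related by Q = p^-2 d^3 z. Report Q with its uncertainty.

(1.31 ± 0.447) × 10^5

For a monomial Q ∝ p^-2, d^3, z, fractional errors add in quadrature:
  (-2·δp/p)² = (-2×0.0276)² = 0.00305;  (3·δd/d)² = (3×0.105)² = 0.0983;  (1·δz/z)² = (1×0.120)² = 0.0143
δQ/Q = √(0.116) = 0.340
Q = 1.31e+05, so δQ = 0.340 × 1.31e+05 = 44700.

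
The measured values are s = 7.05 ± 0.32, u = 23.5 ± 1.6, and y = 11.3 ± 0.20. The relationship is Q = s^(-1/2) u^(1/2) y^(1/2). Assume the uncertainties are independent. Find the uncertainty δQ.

For a monomial Q ∝ s^(-1/2), u^(1/2), y^(1/2), fractional errors add in quadrature:
  (−½·δs/s)² = (-0.5×0.0454)² = 0.000515;  (½·δu/u)² = (0.5×0.0681)² = 0.00116;  (½·δy/y)² = (0.5×0.0177)² = 7.83e-05
δQ/Q = √(0.00175) = 0.0419
Q = 6.14, so δQ = 0.0419 × 6.14 = 0.257.

0.257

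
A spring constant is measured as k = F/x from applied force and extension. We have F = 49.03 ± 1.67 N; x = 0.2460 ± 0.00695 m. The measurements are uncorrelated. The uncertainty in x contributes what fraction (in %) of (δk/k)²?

(δk/k)² = (1·δF/F)² + (-1·δx/x)²
  F term: (1×0.0341)² = 0.00116
  x term: (-1×0.0283)² = 0.000798
Total = 0.00196. Share from x = 0.000798/0.00196 = 0.408.

40.8%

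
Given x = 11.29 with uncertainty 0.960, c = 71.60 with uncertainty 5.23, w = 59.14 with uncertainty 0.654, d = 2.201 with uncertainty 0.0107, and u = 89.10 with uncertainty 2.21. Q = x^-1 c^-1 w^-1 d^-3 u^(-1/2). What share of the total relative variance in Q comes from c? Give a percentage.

40.9%

(δQ/Q)² = (-1·δx/x)² + (-1·δc/c)² + (-1·δw/w)² + (-3·δd/d)² + (−½·δu/u)²
  x term: (-1×0.0850)² = 0.00723
  c term: (-1×0.0730)² = 0.00534
  w term: (-1×0.0111)² = 0.000122
  d term: (-3×0.00486)² = 0.000213
  u term: (-0.5×0.0248)² = 0.000154
Total = 0.0131. Share from c = 0.00534/0.0131 = 0.409.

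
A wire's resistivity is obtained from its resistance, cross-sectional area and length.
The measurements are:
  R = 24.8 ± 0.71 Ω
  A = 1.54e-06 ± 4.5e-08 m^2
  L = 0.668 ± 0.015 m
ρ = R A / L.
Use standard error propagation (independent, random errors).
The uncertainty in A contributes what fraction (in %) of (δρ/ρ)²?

39.2%

(δρ/ρ)² = (1·δR/R)² + (1·δA/A)² + (-1·δL/L)²
  R term: (1×0.0286)² = 0.000820
  A term: (1×0.0292)² = 0.000854
  L term: (-1×0.0225)² = 0.000504
Total = 0.00218. Share from A = 0.000854/0.00218 = 0.392.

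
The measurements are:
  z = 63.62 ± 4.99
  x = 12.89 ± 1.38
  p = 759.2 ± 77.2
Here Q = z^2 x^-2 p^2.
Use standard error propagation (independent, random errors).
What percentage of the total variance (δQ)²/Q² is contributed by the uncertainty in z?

22.0%

(δQ/Q)² = (2·δz/z)² + (-2·δx/x)² + (2·δp/p)²
  z term: (2×0.0784)² = 0.0246
  x term: (-2×0.107)² = 0.0458
  p term: (2×0.102)² = 0.0414
Total = 0.112. Share from z = 0.0246/0.112 = 0.220.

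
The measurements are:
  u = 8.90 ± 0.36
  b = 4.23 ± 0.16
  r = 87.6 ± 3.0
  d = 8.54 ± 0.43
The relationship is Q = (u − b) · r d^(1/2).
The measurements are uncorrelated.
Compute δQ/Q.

0.0945

Let w = u − b = 4.67. δw = √(δu² + δb²) = √(0.130 + 0.0256) = 0.394, so δw/w = 0.0844.
Q is then a monomial in w, r, d:
δQ/Q = √((δw/w)² + (1·δr/r)² + (½·δd/d)²) = √(0.00712 + 0.00117 + 0.000634) = 0.0945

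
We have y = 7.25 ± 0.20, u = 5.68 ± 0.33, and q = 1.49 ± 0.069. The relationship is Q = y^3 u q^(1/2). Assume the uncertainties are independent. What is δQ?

For a monomial Q ∝ y^3, u, q^(1/2), fractional errors add in quadrature:
  (3·δy/y)² = (3×0.0276)² = 0.00685;  (1·δu/u)² = (1×0.0581)² = 0.00338;  (½·δq/q)² = (0.5×0.0463)² = 0.000536
δQ/Q = √(0.0108) = 0.104
Q = 2640, so δQ = 0.104 × 2640 = 274.

274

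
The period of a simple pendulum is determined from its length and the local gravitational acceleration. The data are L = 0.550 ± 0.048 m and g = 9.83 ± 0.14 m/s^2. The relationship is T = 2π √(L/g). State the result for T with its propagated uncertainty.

Since T is a product/quotient, work with relative uncertainties:
  (½·δL/L)² = (0.5×0.0873)² = 0.00190;  (−½·δg/g)² = (-0.5×0.0142)² = 5.07e-05
δT/T = √(0.00195) = 0.0442
T = 1.49 s, so δT = 0.0442 × 1.49 = 0.0657 s.

1.49 ± 0.0657 s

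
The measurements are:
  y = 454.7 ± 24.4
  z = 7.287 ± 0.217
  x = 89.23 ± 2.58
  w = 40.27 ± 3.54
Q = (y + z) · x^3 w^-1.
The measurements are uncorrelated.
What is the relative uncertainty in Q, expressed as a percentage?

Let u = y + z = 462.0. δu = √(δy² + δz²) = √(595 + 0.0471) = 24.4, so δu/u = 0.0528.
Q is then a monomial in u, x, w:
δQ/Q = √((δu/u)² + (3·δx/x)² + (-1·δw/w)²) = √(0.00279 + 0.00752 + 0.00773) = 0.134

13.4%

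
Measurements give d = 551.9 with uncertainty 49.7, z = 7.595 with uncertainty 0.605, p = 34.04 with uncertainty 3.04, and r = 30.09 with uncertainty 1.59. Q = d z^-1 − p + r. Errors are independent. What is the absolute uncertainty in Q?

Let w = d·z^-1 = 72.67. δw/w = √((1·δd/d)² + (-1·δz/z)²) = √(0.00811 + 0.00635) = 0.120, so δw = 8.74.
Q = w − p + r: δQ = √(δw² + δp² + δr²) = √(76.3 + 9.24 + 2.53) = 9.39

9.39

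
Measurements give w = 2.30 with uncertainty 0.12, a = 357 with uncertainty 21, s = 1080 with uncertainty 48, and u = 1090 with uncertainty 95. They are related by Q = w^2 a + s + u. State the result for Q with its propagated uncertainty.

Let p = w^2·a = 1890. δp/p = √((2·δw/w)² + (1·δa/a)²) = √(0.0109 + 0.00346) = 0.120, so δp = 226.
Q = p + s + u: δQ = √(δp² + δs² + δu²) = √(51200 + 2300 + 9020) = 250
Q = 4060.

4060 ± 250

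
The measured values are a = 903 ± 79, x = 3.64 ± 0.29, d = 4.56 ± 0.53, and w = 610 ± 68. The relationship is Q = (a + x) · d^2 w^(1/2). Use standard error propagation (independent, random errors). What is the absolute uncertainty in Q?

Let u = a + x = 907. δu = √(δa² + δx²) = √(6240 + 0.0841) = 79.0, so δu/u = 0.0871.
Q is then a monomial in u, d, w:
δQ/Q = √((δu/u)² + (2·δd/d)² + (½·δw/w)²) = √(0.00759 + 0.0540 + 0.00311) = 0.254
Q = 4.66e+05, so δQ = 0.254 × 4.66e+05 = 1.18e+05.

1.18e+05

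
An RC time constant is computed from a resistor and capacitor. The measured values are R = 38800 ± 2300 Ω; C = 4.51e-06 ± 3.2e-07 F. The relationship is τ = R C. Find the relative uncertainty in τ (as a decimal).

Relative error in a monomial: (δτ/τ)² = Σ (nᵢ · δxᵢ/xᵢ)².
  (1·δR/R)² = (1×0.0593)² = 0.00351;  (1·δC/C)² = (1×0.0710)² = 0.00503
δτ/τ = √(0.00855) = 0.0925

0.0925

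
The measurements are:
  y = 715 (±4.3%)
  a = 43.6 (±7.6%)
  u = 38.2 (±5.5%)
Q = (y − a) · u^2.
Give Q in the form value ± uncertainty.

(9.80 ± 1.17) × 10^5

Let w = y − a = 671. δw = √(δy² + δa²) = √(945 + 11.0) = 30.9, so δw/w = 0.0461.
Q is then a monomial in w, u:
δQ/Q = √((δw/w)² + (2·δu/u)²) = √(0.00212 + 0.0121) = 0.119
Q = 9.8e+05, so δQ = 0.119 × 9.8e+05 = 1.17e+05.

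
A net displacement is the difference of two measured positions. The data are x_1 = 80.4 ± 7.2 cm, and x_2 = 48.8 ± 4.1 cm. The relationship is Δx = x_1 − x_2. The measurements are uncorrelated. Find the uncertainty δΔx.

Each term contributes (cᵢ δxᵢ)² to (δΔx)²:
  (δx_1)² = 51.8;  (δx_2)² = 16.8
δΔx = √(68.7) = 8.29 cm

8.29 cm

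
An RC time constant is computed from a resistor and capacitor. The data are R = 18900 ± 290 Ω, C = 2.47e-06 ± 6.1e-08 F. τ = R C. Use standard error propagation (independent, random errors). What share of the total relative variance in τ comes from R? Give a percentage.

27.9%

(δτ/τ)² = (1·δR/R)² + (1·δC/C)²
  R term: (1×0.0153)² = 0.000235
  C term: (1×0.0247)² = 0.000610
Total = 0.000845. Share from R = 0.000235/0.000845 = 0.279.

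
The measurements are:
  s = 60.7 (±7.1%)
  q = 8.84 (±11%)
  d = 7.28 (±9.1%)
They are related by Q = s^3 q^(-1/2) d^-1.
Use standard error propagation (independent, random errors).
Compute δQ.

2460

For a monomial Q ∝ s^3, q^(-1/2), d^-1, fractional errors add in quadrature:
  (3·δs/s)² = (3×0.0710)² = 0.0454;  (−½·δq/q)² = (-0.5×0.110)² = 0.00302;  (-1·δd/d)² = (-1×0.0910)² = 0.00828
δQ/Q = √(0.0567) = 0.238
Q = 10300, so δQ = 0.238 × 10300 = 2460.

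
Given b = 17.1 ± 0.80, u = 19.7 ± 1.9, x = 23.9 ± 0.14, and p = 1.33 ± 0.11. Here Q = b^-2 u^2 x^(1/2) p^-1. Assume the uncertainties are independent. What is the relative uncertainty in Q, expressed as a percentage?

23.0%

Q is a product of powers, so relative uncertainties combine in quadrature:
  (-2·δb/b)² = (-2×0.0468)² = 0.00875;  (2·δu/u)² = (2×0.0964)² = 0.0372;  (½·δx/x)² = (0.5×0.00586)² = 8.58e-06;  (-1·δp/p)² = (-1×0.0827)² = 0.00684
δQ/Q = √(0.0528) = 0.230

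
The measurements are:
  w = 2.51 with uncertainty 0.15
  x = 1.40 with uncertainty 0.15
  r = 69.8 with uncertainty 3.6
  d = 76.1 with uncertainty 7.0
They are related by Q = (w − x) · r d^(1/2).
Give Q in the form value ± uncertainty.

676 ± 137

Let u = w − x = 1.11. δu = √(δw² + δx²) = √(0.0225 + 0.0225) = 0.212, so δu/u = 0.191.
Q is then a monomial in u, r, d:
δQ/Q = √((δu/u)² + (1·δr/r)² + (½·δd/d)²) = √(0.0365 + 0.00266 + 0.00212) = 0.203
Q = 676, so δQ = 0.203 × 676 = 137.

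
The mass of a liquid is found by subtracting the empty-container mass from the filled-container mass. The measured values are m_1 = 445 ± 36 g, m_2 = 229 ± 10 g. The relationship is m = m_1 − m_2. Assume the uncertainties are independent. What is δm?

37.4 g

For a sum/difference, combine absolute errors in quadrature:
  (δm_1)² = 1300;  (δm_2)² = 100
δm = √(1400) = 37.4 g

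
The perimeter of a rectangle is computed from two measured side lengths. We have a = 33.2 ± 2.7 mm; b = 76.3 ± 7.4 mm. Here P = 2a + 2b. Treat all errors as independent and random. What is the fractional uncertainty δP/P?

0.0719

Each term contributes (cᵢ δxᵢ)² to (δP)²:
  (2·δa)² = 29.2;  (2·δb)² = 219
δP = √(248) = 15.8 mm
P = 219 mm, so δP/P = 15.8/219 = 0.0719.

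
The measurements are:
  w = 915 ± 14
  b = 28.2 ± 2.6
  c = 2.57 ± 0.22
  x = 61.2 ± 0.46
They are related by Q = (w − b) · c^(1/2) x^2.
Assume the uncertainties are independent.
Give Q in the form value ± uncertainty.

(5.32 ± 0.256) × 10^6

Let u = w − b = 887. δu = √(δw² + δb²) = √(196 + 6.76) = 14.2, so δu/u = 0.0161.
Q is then a monomial in u, c, x:
δQ/Q = √((δu/u)² + (½·δc/c)² + (2·δx/x)²) = √(0.000258 + 0.00183 + 0.000226) = 0.0481
Q = 5.32e+06, so δQ = 0.0481 × 5.32e+06 = 2.56e+05.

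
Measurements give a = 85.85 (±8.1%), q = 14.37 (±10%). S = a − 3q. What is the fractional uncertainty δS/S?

For a sum/difference, combine absolute errors in quadrature:
  (δa)² = 48.4;  (3·δq)² = 18.6
δS = √(66.9) = 8.18
S = 42.74, so δS/S = 8.18/42.74 = 0.191.

0.191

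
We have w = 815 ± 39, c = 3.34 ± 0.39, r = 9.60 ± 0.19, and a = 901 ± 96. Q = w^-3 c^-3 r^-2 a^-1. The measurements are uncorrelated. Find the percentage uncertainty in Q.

39.5%

Q is a product of powers, so relative uncertainties combine in quadrature:
  (-3·δw/w)² = (-3×0.0479)² = 0.0206;  (-3·δc/c)² = (-3×0.117)² = 0.123;  (-2·δr/r)² = (-2×0.0198)² = 0.00157;  (-1·δa/a)² = (-1×0.107)² = 0.0114
δQ/Q = √(0.156) = 0.395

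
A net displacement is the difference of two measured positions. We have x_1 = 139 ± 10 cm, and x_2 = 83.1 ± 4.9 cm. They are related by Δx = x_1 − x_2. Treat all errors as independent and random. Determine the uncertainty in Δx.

11.1 cm

Absolute uncertainties add in quadrature for a linear combination:
  (δx_1)² = 100;  (δx_2)² = 24.0
δΔx = √(124) = 11.1 cm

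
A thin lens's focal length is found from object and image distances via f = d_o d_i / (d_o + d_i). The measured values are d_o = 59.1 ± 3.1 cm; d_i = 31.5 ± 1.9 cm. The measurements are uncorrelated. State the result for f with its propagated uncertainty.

∂f/∂d_o = (d_i/(d_o+d_i))² = 0.121;  ∂f/∂d_i = (d_o/(d_o+d_i))² = 0.426
δf = √((∂f/∂d_o · δd_o)² + (∂f/∂d_i · δd_i)²) = √(0.140 + 0.654) = 0.891 cm
f = 20.5 cm.

20.5 ± 0.891 cm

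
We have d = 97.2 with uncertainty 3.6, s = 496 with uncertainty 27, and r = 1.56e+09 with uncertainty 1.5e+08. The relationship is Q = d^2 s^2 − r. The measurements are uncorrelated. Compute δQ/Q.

Let p = d^2·s^2 = 2.32e+09. δp/p = √((2·δd/d)² + (2·δs/s)²) = √(0.00549 + 0.0119) = 0.132, so δp = 3.06e+08.
Q = p − r: δQ = √(δp² + δr²) = √(9.37e+16 + 2.25e+16) = 3.41e+08
Q = 7.64e+08, so δQ/Q = 3.41e+08/7.64e+08 = 0.446.

0.446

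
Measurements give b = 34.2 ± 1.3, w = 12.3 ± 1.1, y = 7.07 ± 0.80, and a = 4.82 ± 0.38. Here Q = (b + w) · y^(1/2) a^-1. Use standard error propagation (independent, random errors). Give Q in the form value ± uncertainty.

25.7 ± 2.66

Let u = b + w = 46.5. δu = √(δb² + δw²) = √(1.69 + 1.21) = 1.70, so δu/u = 0.0366.
Q is then a monomial in u, y, a:
δQ/Q = √((δu/u)² + (½·δy/y)² + (-1·δa/a)²) = √(0.00134 + 0.00320 + 0.00622) = 0.104
Q = 25.7, so δQ = 0.104 × 25.7 = 2.66.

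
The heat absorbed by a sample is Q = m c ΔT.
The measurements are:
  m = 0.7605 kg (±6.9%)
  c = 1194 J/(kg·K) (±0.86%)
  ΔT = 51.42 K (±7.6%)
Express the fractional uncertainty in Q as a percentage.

10.3%

Since Q is a product/quotient, work with relative uncertainties:
  (1·δm/m)² = (1×0.0690)² = 0.00476;  (1·δc/c)² = (1×0.00860)² = 7.4e-05;  (1·δΔT/ΔT)² = (1×0.0760)² = 0.00578
δQ/Q = √(0.0106) = 0.103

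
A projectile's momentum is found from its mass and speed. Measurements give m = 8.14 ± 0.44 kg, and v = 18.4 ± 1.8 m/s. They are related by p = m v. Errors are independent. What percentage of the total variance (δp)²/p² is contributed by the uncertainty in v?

76.6%

(δp/p)² = (1·δm/m)² + (1·δv/v)²
  m term: (1×0.0541)² = 0.00292
  v term: (1×0.0978)² = 0.00957
Total = 0.0125. Share from v = 0.00957/0.0125 = 0.766.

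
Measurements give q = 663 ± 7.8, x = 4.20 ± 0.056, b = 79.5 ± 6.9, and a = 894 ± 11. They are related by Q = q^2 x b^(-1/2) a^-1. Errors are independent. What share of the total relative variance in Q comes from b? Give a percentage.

(δQ/Q)² = (2·δq/q)² + (1·δx/x)² + (−½·δb/b)² + (-1·δa/a)²
  q term: (2×0.0118)² = 0.000554
  x term: (1×0.0133)² = 0.000178
  b term: (-0.5×0.0868)² = 0.00188
  a term: (-1×0.0123)² = 0.000151
Total = 0.00277. Share from b = 0.00188/0.00277 = 0.681.

68.1%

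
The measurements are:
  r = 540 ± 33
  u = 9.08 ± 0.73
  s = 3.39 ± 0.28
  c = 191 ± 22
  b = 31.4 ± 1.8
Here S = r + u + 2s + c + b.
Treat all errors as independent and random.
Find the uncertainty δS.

Sums and differences: (δS)² = Σ (cᵢ δxᵢ)².
  (δr)² = 1090;  (δu)² = 0.533;  (2·δs)² = 0.314;  (δc)² = 484;  (δb)² = 3.24
δS = √(1580) = 39.7

39.7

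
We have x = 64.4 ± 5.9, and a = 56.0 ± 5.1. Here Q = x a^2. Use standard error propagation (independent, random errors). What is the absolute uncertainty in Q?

41200

For a monomial Q ∝ x, a^2, fractional errors add in quadrature:
  (1·δx/x)² = (1×0.0916)² = 0.00839;  (2·δa/a)² = (2×0.0911)² = 0.0332
δQ/Q = √(0.0416) = 0.204
Q = 2.02e+05, so δQ = 0.204 × 2.02e+05 = 41200.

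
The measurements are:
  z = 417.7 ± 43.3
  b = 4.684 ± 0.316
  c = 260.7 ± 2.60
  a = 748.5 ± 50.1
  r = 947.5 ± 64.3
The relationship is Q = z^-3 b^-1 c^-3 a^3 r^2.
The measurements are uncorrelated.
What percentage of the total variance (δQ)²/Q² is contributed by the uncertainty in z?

(δQ/Q)² = (-3·δz/z)² + (-1·δb/b)² + (-3·δc/c)² + (3·δa/a)² + (2·δr/r)²
  z term: (-3×0.104)² = 0.0967
  b term: (-1×0.0675)² = 0.00455
  c term: (-3×0.00997)² = 0.000895
  a term: (3×0.0669)² = 0.0403
  r term: (2×0.0679)² = 0.0184
Total = 0.161. Share from z = 0.0967/0.161 = 0.601.

60.1%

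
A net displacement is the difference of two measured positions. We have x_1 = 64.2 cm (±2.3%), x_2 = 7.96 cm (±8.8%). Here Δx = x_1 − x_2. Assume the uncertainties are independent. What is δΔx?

Δx is a linear combination, so absolute uncertainties add in quadrature:
  (δx_1)² = 2.18;  (δx_2)² = 0.491
δΔx = √(2.67) = 1.63 cm

1.63 cm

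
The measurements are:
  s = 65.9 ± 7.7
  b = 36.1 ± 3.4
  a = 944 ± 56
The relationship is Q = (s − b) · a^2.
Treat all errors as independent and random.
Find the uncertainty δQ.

Let u = s − b = 29.8. δu = √(δs² + δb²) = √(59.3 + 11.6) = 8.42, so δu/u = 0.282.
Q is then a monomial in u, a:
δQ/Q = √((δu/u)² + (2·δa/a)²) = √(0.0798 + 0.0141) = 0.306
Q = 2.66e+07, so δQ = 0.306 × 2.66e+07 = 8.14e+06.

8.14e+06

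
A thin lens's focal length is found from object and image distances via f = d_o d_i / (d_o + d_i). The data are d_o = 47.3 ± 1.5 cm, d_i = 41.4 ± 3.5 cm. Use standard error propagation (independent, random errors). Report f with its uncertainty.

22.1 ± 1.05 cm

∂f/∂d_o = (d_i/(d_o+d_i))² = 0.218;  ∂f/∂d_i = (d_o/(d_o+d_i))² = 0.284
δf = √((∂f/∂d_o · δd_o)² + (∂f/∂d_i · δd_i)²) = √(0.107 + 0.991) = 1.05 cm
f = 22.1 cm.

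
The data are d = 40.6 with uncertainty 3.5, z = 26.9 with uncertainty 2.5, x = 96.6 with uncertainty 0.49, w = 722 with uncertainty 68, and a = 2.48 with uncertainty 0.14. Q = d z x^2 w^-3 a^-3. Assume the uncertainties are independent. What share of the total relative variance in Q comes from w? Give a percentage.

64.0%

(δQ/Q)² = (1·δd/d)² + (1·δz/z)² + (2·δx/x)² + (-3·δw/w)² + (-3·δa/a)²
  d term: (1×0.0862)² = 0.00743
  z term: (1×0.0929)² = 0.00864
  x term: (2×0.00507)² = 0.000103
  w term: (-3×0.0942)² = 0.0798
  a term: (-3×0.0565)² = 0.0287
Total = 0.125. Share from w = 0.0798/0.125 = 0.640.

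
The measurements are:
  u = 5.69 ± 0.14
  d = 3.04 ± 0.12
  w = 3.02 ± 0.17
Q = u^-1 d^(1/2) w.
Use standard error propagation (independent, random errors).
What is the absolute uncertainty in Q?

0.0597

Q is a product of powers, so relative uncertainties combine in quadrature:
  (-1·δu/u)² = (-1×0.0246)² = 0.000605;  (½·δd/d)² = (0.5×0.0395)² = 0.000390;  (1·δw/w)² = (1×0.0563)² = 0.00317
δQ/Q = √(0.00416) = 0.0645
Q = 0.925, so δQ = 0.0645 × 0.925 = 0.0597.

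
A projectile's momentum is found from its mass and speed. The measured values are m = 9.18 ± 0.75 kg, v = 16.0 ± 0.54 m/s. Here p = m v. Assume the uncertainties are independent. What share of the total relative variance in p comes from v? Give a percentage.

14.6%

(δp/p)² = (1·δm/m)² + (1·δv/v)²
  m term: (1×0.0817)² = 0.00667
  v term: (1×0.0338)² = 0.00114
Total = 0.00781. Share from v = 0.00114/0.00781 = 0.146.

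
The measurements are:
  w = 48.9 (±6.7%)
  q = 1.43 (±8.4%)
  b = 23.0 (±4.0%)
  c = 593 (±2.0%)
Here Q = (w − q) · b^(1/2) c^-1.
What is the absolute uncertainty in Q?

Let u = w − q = 47.5. δu = √(δw² + δq²) = √(10.7 + 0.0144) = 3.28, so δu/u = 0.0691.
Q is then a monomial in u, b, c:
δQ/Q = √((δu/u)² + (½·δb/b)² + (-1·δc/c)²) = √(0.00477 + 0.000400 + 0.000400) = 0.0746
Q = 0.384, so δQ = 0.0746 × 0.384 = 0.0287.

0.0287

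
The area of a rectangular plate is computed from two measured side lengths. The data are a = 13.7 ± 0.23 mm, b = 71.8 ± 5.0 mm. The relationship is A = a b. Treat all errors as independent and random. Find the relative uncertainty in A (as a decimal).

0.0716

Relative error in a monomial: (δA/A)² = Σ (nᵢ · δxᵢ/xᵢ)².
  (1·δa/a)² = (1×0.0168)² = 0.000282;  (1·δb/b)² = (1×0.0696)² = 0.00485
δA/A = √(0.00513) = 0.0716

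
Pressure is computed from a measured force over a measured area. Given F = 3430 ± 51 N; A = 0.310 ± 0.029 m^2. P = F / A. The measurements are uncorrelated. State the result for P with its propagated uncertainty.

Each factor contributes (exponent × relative error)² to (δP/P)²:
  (1·δF/F)² = (1×0.0149)² = 0.000221;  (-1·δA/A)² = (-1×0.0935)² = 0.00875
δP/P = √(0.00897) = 0.0947
P = 11100 Pa, so δP = 0.0947 × 11100 = 1050 Pa.

11100 ± 1050 Pa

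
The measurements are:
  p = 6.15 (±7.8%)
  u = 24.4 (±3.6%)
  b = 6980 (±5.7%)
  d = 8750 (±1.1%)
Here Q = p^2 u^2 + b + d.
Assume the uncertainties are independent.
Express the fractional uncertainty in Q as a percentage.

10.2%

Let w = p^2·u^2 = 22500. δw/w = √((2·δp/p)² + (2·δu/u)²) = √(0.0243 + 0.00518) = 0.172, so δw = 3870.
Q = w + b + d: δQ = √(δw² + δb² + δd²) = √(1.5e+07 + 1.58e+05 + 9260) = 3890
Q = 38200, so δQ/Q = 3890/38200 = 0.102.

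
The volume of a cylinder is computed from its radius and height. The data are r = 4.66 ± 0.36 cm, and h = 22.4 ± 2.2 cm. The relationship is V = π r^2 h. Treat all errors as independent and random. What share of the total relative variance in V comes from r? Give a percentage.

(δV/V)² = (2·δr/r)² + (1·δh/h)²
  r term: (2×0.0773)² = 0.0239
  h term: (1×0.0982)² = 0.00965
Total = 0.0335. Share from r = 0.0239/0.0335 = 0.712.

71.2%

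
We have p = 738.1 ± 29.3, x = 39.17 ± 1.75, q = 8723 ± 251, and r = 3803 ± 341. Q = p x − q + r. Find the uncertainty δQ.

1780

Let w = p·x = 28910. δw/w = √((1·δp/p)² + (1·δx/x)²) = √(0.00158 + 0.00200) = 0.0598, so δw = 1730.
Q = w − q + r: δQ = √(δw² + δq² + δr²) = √(2.99e+06 + 63000 + 1.16e+05) = 1780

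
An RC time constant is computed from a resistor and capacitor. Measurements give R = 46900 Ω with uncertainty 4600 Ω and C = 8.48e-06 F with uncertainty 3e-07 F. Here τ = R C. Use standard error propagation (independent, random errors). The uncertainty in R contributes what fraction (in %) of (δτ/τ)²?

(δτ/τ)² = (1·δR/R)² + (1·δC/C)²
  R term: (1×0.0981)² = 0.00962
  C term: (1×0.0354)² = 0.00125
Total = 0.0109. Share from R = 0.00962/0.0109 = 0.885.

88.5%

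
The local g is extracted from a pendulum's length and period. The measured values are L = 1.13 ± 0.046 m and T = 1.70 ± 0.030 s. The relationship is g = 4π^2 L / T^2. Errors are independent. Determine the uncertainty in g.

0.832 m/s^2

Each factor contributes (exponent × relative error)² to (δg/g)²:
  (1·δL/L)² = (1×0.0407)² = 0.00166;  (-2·δT/T)² = (-2×0.0176)² = 0.00125
δg/g = √(0.00290) = 0.0539
g = 15.4 m/s^2, so δg = 0.0539 × 15.4 = 0.832 m/s^2.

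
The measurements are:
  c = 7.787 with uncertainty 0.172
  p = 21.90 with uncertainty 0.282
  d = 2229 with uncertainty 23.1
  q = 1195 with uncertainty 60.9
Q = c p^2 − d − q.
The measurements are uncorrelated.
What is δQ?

142

Let w = c·p^2 = 3735. δw/w = √((1·δc/c)² + (2·δp/p)²) = √(0.000488 + 0.000663) = 0.0339, so δw = 127.
Q = w − d − q: δQ = √(δw² + δd² + δq²) = √(16100 + 534 + 3710) = 142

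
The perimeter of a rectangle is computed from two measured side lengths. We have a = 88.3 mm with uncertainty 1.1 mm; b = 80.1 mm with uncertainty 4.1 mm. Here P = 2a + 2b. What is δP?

8.49 mm

P is a linear combination, so absolute uncertainties add in quadrature:
  (2·δa)² = 4.84;  (2·δb)² = 67.2
δP = √(72.1) = 8.49 mm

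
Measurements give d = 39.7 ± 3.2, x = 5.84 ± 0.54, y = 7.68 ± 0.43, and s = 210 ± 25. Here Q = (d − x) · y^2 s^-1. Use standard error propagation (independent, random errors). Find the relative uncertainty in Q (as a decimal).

0.189

Let u = d − x = 33.9. δu = √(δd² + δx²) = √(10.2 + 0.292) = 3.25, so δu/u = 0.0958.
Q is then a monomial in u, y, s:
δQ/Q = √((δu/u)² + (2·δy/y)² + (-1·δs/s)²) = √(0.00919 + 0.0125 + 0.0142) = 0.189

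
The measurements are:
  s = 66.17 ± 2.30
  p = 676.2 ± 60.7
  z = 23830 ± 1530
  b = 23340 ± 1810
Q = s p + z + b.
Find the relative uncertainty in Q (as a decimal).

Let w = s·p = 44740. δw/w = √((1·δs/s)² + (1·δp/p)²) = √(0.00121 + 0.00806) = 0.0963, so δw = 4310.
Q = w + z + b: δQ = √(δw² + δz² + δb²) = √(1.86e+07 + 2.34e+06 + 3.28e+06) = 4920
Q = 91910, so δQ/Q = 4920/91910 = 0.0535.

0.0535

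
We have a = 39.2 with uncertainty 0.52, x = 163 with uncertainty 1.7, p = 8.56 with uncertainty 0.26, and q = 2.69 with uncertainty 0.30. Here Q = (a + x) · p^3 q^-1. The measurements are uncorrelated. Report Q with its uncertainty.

Let u = a + x = 202. δu = √(δa² + δx²) = √(0.270 + 2.89) = 1.78, so δu/u = 0.00879.
Q is then a monomial in u, p, q:
δQ/Q = √((δu/u)² + (3·δp/p)² + (-1·δq/q)²) = √(7.73e-05 + 0.00830 + 0.0124) = 0.144
Q = 47100, so δQ = 0.144 × 47100 = 6800.

47100 ± 6800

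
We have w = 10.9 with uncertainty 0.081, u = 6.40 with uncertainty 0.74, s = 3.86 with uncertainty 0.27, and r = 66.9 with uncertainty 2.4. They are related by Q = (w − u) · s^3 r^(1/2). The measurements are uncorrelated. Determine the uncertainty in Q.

Let h = w − u = 4.50. δh = √(δw² + δu²) = √(0.00656 + 0.548) = 0.744, so δh/h = 0.165.
Q is then a monomial in h, s, r:
δQ/Q = √((δh/h)² + (3·δs/s)² + (½·δr/r)²) = √(0.0274 + 0.0440 + 0.000322) = 0.268
Q = 2120, so δQ = 0.268 × 2120 = 567.

567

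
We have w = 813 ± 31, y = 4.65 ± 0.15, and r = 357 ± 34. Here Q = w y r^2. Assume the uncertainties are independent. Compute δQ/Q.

0.197

Q is a product of powers, so relative uncertainties combine in quadrature:
  (1·δw/w)² = (1×0.0381)² = 0.00145;  (1·δy/y)² = (1×0.0323)² = 0.00104;  (2·δr/r)² = (2×0.0952)² = 0.0363
δQ/Q = √(0.0388) = 0.197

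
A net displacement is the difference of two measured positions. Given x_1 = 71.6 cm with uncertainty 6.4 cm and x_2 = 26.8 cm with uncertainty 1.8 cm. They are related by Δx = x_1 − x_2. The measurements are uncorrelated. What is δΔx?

6.65 cm

Each term contributes (cᵢ δxᵢ)² to (δΔx)²:
  (δx_1)² = 41.0;  (δx_2)² = 3.24
δΔx = √(44.2) = 6.65 cm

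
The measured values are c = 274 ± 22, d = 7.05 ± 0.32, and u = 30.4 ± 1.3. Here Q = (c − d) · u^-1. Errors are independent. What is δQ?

Let w = c − d = 267. δw = √(δc² + δd²) = √(484 + 0.102) = 22.0, so δw/w = 0.0824.
Q is then a monomial in w, u:
δQ/Q = √((δw/w)² + (-1·δu/u)²) = √(0.00679 + 0.00183) = 0.0929
Q = 8.78, so δQ = 0.0929 × 8.78 = 0.815.

0.815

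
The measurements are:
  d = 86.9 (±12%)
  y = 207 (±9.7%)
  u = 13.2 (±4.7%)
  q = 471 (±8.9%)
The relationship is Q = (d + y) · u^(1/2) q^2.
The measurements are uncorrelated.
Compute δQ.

4.63e+07

Let w = d + y = 294. δw = √(δd² + δy²) = √(109 + 403) = 22.6, so δw/w = 0.0770.
Q is then a monomial in w, u, q:
δQ/Q = √((δw/w)² + (½·δu/u)² + (2·δq/q)²) = √(0.00593 + 0.000552 + 0.0317) = 0.195
Q = 2.37e+08, so δQ = 0.195 × 2.37e+08 = 4.63e+07.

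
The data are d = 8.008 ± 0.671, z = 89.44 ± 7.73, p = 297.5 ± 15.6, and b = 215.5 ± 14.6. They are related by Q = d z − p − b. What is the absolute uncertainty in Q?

88.8

Let w = d·z = 716.2. δw/w = √((1·δd/d)² + (1·δz/z)²) = √(0.00702 + 0.00747) = 0.120, so δw = 86.2.
Q = w − p − b: δQ = √(δw² + δp² + δb²) = √(7430 + 243 + 213) = 88.8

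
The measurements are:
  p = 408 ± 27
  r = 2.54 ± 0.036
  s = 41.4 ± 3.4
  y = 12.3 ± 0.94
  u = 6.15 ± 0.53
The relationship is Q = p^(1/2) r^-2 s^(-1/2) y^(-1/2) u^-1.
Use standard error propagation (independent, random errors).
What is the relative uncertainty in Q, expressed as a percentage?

Relative error in a monomial: (δQ/Q)² = Σ (nᵢ · δxᵢ/xᵢ)².
  (½·δp/p)² = (0.5×0.0662)² = 0.00109;  (-2·δr/r)² = (-2×0.0142)² = 0.000804;  (−½·δs/s)² = (-0.5×0.0821)² = 0.00169;  (−½·δy/y)² = (-0.5×0.0764)² = 0.00146;  (-1·δu/u)² = (-1×0.0862)² = 0.00743
δQ/Q = √(0.0125) = 0.112

11.2%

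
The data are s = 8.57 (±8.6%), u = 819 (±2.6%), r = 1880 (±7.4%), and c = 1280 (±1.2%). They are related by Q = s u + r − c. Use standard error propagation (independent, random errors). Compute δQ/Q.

0.0848

Let p = s·u = 7020. δp/p = √((1·δs/s)² + (1·δu/u)²) = √(0.00740 + 0.000676) = 0.0898, so δp = 631.
Q = p + r − c: δQ = √(δp² + δr² + δc²) = √(3.98e+05 + 19400 + 236) = 646
Q = 7620, so δQ/Q = 646/7620 = 0.0848.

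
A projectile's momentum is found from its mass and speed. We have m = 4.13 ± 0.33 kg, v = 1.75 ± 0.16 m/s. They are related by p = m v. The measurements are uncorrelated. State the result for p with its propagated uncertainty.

7.23 ± 0.878 kg·m/s

Relative error in a monomial: (δp/p)² = Σ (nᵢ · δxᵢ/xᵢ)².
  (1·δm/m)² = (1×0.0799)² = 0.00638;  (1·δv/v)² = (1×0.0914)² = 0.00836
δp/p = √(0.0147) = 0.121
p = 7.23 kg·m/s, so δp = 0.121 × 7.23 = 0.878 kg·m/s.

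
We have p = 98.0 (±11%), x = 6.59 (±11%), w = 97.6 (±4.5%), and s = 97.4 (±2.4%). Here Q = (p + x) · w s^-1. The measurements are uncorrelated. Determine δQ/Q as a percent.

11.5%

Let u = p + x = 105. δu = √(δp² + δx²) = √(116 + 0.525) = 10.8, so δu/u = 0.103.
Q is then a monomial in u, w, s:
δQ/Q = √((δu/u)² + (1·δw/w)² + (-1·δs/s)²) = √(0.0107 + 0.00202 + 0.000576) = 0.115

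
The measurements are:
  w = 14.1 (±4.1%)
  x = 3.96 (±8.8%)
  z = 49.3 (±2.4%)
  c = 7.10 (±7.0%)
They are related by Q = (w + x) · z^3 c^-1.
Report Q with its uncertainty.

Let u = w + x = 18.1. δu = √(δw² + δx²) = √(0.334 + 0.121) = 0.675, so δu/u = 0.0374.
Q is then a monomial in u, z, c:
δQ/Q = √((δu/u)² + (3·δz/z)² + (-1·δc/c)²) = √(0.00140 + 0.00518 + 0.00490) = 0.107
Q = 3.05e+05, so δQ = 0.107 × 3.05e+05 = 32700.

(3.05 ± 0.327) × 10^5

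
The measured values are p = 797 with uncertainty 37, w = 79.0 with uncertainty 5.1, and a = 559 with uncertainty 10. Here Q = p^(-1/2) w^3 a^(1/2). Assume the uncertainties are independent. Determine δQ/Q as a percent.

Products/powers → add relative errors in quadrature, weighted by exponent:
  (−½·δp/p)² = (-0.5×0.0464)² = 0.000539;  (3·δw/w)² = (3×0.0646)² = 0.0375;  (½·δa/a)² = (0.5×0.0179)² = 8e-05
δQ/Q = √(0.0381) = 0.195

19.5%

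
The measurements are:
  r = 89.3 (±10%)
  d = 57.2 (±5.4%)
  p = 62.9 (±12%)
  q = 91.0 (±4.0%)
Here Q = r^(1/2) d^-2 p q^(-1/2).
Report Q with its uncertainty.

Relative error in a monomial: (δQ/Q)² = Σ (nᵢ · δxᵢ/xᵢ)².
  (½·δr/r)² = (0.5×0.100)² = 0.00250;  (-2·δd/d)² = (-2×0.0540)² = 0.0117;  (1·δp/p)² = (1×0.120)² = 0.0144;  (−½·δq/q)² = (-0.5×0.0400)² = 0.000400
δQ/Q = √(0.0290) = 0.170
Q = 0.0190, so δQ = 0.170 × 0.0190 = 0.00324.

0.0190 ± 0.00324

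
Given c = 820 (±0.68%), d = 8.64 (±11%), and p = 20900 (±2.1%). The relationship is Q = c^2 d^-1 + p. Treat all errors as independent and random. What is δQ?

8640

Let w = c^2·d^-1 = 77800. δw/w = √((2·δc/c)² + (-1·δd/d)²) = √(0.000185 + 0.0121) = 0.111, so δw = 8630.
Q = w + p: δQ = √(δw² + δp²) = √(7.44e+07 + 1.93e+05) = 8640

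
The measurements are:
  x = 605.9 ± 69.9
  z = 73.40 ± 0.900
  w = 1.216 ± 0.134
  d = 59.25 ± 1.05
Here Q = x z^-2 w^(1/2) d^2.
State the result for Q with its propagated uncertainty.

435.4 ± 58.7

Each factor contributes (exponent × relative error)² to (δQ/Q)²:
  (1·δx/x)² = (1×0.115)² = 0.0133;  (-2·δz/z)² = (-2×0.0123)² = 0.000601;  (½·δw/w)² = (0.5×0.110)² = 0.00304;  (2·δd/d)² = (2×0.0177)² = 0.00126
δQ/Q = √(0.0182) = 0.135
Q = 435.4, so δQ = 0.135 × 435.4 = 58.7.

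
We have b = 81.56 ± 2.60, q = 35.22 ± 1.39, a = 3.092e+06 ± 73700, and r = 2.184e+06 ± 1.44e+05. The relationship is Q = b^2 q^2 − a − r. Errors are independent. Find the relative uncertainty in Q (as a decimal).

0.287

Let p = b^2·q^2 = 8.252e+06. δp/p = √((2·δb/b)² + (2·δq/q)²) = √(0.00406 + 0.00623) = 0.101, so δp = 8.37e+05.
Q = p − a − r: δQ = √(δp² + δa² + δr²) = √(7.01e+11 + 5.43e+09 + 2.07e+10) = 8.53e+05
Q = 2.976e+06, so δQ/Q = 8.53e+05/2.976e+06 = 0.287.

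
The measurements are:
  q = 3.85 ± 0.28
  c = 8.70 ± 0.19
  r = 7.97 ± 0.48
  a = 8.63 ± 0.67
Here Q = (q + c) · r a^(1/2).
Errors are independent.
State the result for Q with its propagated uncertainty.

Let u = q + c = 12.5. δu = √(δq² + δc²) = √(0.0784 + 0.0361) = 0.338, so δu/u = 0.0270.
Q is then a monomial in u, r, a:
δQ/Q = √((δu/u)² + (1·δr/r)² + (½·δa/a)²) = √(0.000727 + 0.00363 + 0.00151) = 0.0766
Q = 294, so δQ = 0.0766 × 294 = 22.5.

294 ± 22.5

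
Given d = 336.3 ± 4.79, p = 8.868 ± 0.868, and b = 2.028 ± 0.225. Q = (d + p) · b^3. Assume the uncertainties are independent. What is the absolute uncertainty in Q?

959

Let u = d + p = 345.2. δu = √(δd² + δp²) = √(22.9 + 0.753) = 4.87, so δu/u = 0.0141.
Q is then a monomial in u, b:
δQ/Q = √((δu/u)² + (3·δb/b)²) = √(0.000199 + 0.111) = 0.333
Q = 2879, so δQ = 0.333 × 2879 = 959.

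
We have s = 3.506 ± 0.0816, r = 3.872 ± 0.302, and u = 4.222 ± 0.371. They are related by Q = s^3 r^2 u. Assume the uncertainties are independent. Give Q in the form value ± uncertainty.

Q is a product of powers, so relative uncertainties combine in quadrature:
  (3·δs/s)² = (3×0.0233)² = 0.00488;  (2·δr/r)² = (2×0.0780)² = 0.0243;  (1·δu/u)² = (1×0.0879)² = 0.00772
δQ/Q = √(0.0369) = 0.192
Q = 2728, so δQ = 0.192 × 2728 = 524.

2728 ± 524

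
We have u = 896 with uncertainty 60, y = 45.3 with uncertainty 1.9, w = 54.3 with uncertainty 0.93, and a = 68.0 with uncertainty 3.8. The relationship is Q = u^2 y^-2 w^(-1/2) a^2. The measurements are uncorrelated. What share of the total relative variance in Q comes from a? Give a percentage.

(δQ/Q)² = (2·δu/u)² + (-2·δy/y)² + (−½·δw/w)² + (2·δa/a)²
  u term: (2×0.0670)² = 0.0179
  y term: (-2×0.0419)² = 0.00704
  w term: (-0.5×0.0171)² = 7.33e-05
  a term: (2×0.0559)² = 0.0125
Total = 0.0375. Share from a = 0.0125/0.0375 = 0.333.

33.3%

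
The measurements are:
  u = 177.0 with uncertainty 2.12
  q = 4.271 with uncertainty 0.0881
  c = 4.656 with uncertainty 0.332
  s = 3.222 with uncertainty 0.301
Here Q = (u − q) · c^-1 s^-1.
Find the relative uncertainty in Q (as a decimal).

0.118

Let w = u − q = 172.7. δw = √(δu² + δq²) = √(4.49 + 0.00776) = 2.12, so δw/w = 0.0123.
Q is then a monomial in w, c, s:
δQ/Q = √((δw/w)² + (-1·δc/c)² + (-1·δs/s)²) = √(0.000151 + 0.00508 + 0.00873) = 0.118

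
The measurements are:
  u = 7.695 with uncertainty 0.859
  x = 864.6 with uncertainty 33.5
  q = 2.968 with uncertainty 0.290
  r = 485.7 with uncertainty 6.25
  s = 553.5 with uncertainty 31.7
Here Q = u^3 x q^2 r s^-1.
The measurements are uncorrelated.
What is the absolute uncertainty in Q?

1.2e+06

Q is a product of powers, so relative uncertainties combine in quadrature:
  (3·δu/u)² = (3×0.112)² = 0.112;  (1·δx/x)² = (1×0.0387)² = 0.00150;  (2·δq/q)² = (2×0.0977)² = 0.0382;  (1·δr/r)² = (1×0.0129)² = 0.000166;  (-1·δs/s)² = (-1×0.0573)² = 0.00328
δQ/Q = √(0.155) = 0.394
Q = 3.045e+06, so δQ = 0.394 × 3.045e+06 = 1.2e+06.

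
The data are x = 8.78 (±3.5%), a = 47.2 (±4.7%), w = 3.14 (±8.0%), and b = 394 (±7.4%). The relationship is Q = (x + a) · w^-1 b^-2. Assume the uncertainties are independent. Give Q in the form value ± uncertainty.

(1.15 ± 0.199) × 10^-4

Let u = x + a = 56.0. δu = √(δx² + δa²) = √(0.0944 + 4.92) = 2.24, so δu/u = 0.0400.
Q is then a monomial in u, w, b:
δQ/Q = √((δu/u)² + (-1·δw/w)² + (-2·δb/b)²) = √(0.00160 + 0.00640 + 0.0219) = 0.173
Q = 0.000115, so δQ = 0.173 × 0.000115 = 1.99e-05.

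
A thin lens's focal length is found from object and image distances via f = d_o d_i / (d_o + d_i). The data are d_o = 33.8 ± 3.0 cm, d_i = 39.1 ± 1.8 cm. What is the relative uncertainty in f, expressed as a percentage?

∂f/∂d_o = (d_i/(d_o+d_i))² = 0.288;  ∂f/∂d_i = (d_o/(d_o+d_i))² = 0.215
δf = √((∂f/∂d_o · δd_o)² + (∂f/∂d_i · δd_i)²) = √(0.745 + 0.150) = 0.946 cm
f = 18.1 cm, so δf/f = 0.946/18.1 = 0.0522.

5.22%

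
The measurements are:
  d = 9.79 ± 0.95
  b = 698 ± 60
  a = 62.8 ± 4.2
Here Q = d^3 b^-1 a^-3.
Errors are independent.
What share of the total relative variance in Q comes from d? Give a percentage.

(δQ/Q)² = (3·δd/d)² + (-1·δb/b)² + (-3·δa/a)²
  d term: (3×0.0970)² = 0.0847
  b term: (-1×0.0860)² = 0.00739
  a term: (-3×0.0669)² = 0.0403
Total = 0.132. Share from d = 0.0847/0.132 = 0.640.

64.0%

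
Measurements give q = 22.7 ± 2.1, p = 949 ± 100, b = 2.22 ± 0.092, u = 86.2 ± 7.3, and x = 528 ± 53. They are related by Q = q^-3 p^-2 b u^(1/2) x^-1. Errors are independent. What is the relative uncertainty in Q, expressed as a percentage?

Q is a product of powers, so relative uncertainties combine in quadrature:
  (-3·δq/q)² = (-3×0.0925)² = 0.0770;  (-2·δp/p)² = (-2×0.105)² = 0.0444;  (1·δb/b)² = (1×0.0414)² = 0.00172;  (½·δu/u)² = (0.5×0.0847)² = 0.00179;  (-1·δx/x)² = (-1×0.100)² = 0.0101
δQ/Q = √(0.135) = 0.367

36.7%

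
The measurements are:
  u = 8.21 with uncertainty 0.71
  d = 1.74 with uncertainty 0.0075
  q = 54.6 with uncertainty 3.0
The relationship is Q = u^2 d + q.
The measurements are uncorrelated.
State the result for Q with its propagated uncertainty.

172 ± 20.5

Let p = u^2·d = 117. δp/p = √((2·δu/u)² + (1·δd/d)²) = √(0.0299 + 1.86e-05) = 0.173, so δp = 20.3.
Q = p + q: δQ = √(δp² + δq²) = √(412 + 9.00) = 20.5
Q = 172.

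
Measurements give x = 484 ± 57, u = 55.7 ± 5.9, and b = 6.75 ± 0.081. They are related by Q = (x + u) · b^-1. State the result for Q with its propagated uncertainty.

Let w = x + u = 540. δw = √(δx² + δu²) = √(3250 + 34.8) = 57.3, so δw/w = 0.106.
Q is then a monomial in w, b:
δQ/Q = √((δw/w)² + (-1·δb/b)²) = √(0.0113 + 0.000144) = 0.107
Q = 80.0, so δQ = 0.107 × 80.0 = 8.54.

80.0 ± 8.54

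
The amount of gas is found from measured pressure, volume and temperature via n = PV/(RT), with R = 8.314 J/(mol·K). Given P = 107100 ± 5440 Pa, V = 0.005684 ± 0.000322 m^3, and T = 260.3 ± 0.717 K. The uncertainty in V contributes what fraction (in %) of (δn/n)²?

(δn/n)² = (1·δP/P)² + (1·δV/V)² + (-1·δT/T)²
  P term: (1×0.0508)² = 0.00258
  V term: (1×0.0567)² = 0.00321
  T term: (-1×0.00275)² = 7.59e-06
Total = 0.00580. Share from V = 0.00321/0.00580 = 0.554.

55.4%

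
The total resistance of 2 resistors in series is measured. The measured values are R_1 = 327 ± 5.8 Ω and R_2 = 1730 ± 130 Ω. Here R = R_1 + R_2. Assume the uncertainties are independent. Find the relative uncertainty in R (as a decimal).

0.0633

R is a linear combination, so absolute uncertainties add in quadrature:
  (δR_1)² = 33.6;  (δR_2)² = 16900
δR = √(16900) = 130 Ω
R = 2060 Ω, so δR/R = 130/2060 = 0.0633.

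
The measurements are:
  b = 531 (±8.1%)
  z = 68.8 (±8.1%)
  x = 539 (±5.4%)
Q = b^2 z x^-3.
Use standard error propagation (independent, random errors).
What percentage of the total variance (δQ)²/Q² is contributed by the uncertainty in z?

11.1%

(δQ/Q)² = (2·δb/b)² + (1·δz/z)² + (-3·δx/x)²
  b term: (2×0.0810)² = 0.0262
  z term: (1×0.0810)² = 0.00656
  x term: (-3×0.0540)² = 0.0262
Total = 0.0590. Share from z = 0.00656/0.0590 = 0.111.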